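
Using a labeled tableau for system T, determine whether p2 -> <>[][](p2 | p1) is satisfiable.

Satisfiable (open branch found)

1. p2 -> <>[][](p2 | p1), 0
2. <>[][](p2 | p1), 0
3. [][](p2 | p1), 1
4. [](p2 | p1), 1
5. p2 | p1, 1
6. p1, 1
Accessibility: 0R0, 0R1, 1R1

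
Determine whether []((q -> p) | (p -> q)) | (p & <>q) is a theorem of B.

Tableau for the negation ~([]((q -> p) | (p -> q)) | (p & <>q)):
1. ~([]((q -> p) | (p -> q)) | (p & <>q)), u
2. ~[]((q -> p) | (p -> q)), u   [~|-rule on 1]
3. ~(p & <>q), u   [~|-rule on 1]
4. ~<>q, u   [~&-rule on 3 (branches; this branch)]
5. ~q, u   [~<>-rule on 4 via uRu]
6. ~((q -> p) | (p -> q)), v   [~[]-rule on 2: fresh world v, uRv]
7. ~(q -> p), v   [~|-rule on 6]
8. ~(p -> q), v   [~|-rule on 6]
9. q, v   [~->-rule on 7]
10. ~p, v   [~->-rule on 7]
11. p, v   [~->-rule on 8]
12. ~q, v   [~->-rule on 8]
Accessibility: uRu, uRv, vRu, vRv
Branch closes: p and ~p both at v.
Every branch of the negation's tableau closes; the branch above is one of them.

Yes, valid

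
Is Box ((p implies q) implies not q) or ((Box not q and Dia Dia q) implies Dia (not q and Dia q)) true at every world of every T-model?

Valid in T

Tableau for the negation not (Box ((p implies q) implies not q) or ((Box not q and Dia Dia q) implies Dia (not q and Dia q))):
1. not (Box ((p implies q) implies not q) or ((Box not q and Dia Dia q) implies Dia (not q and Dia q))), u
2. not Box ((p implies q) implies not q), u   [neg-or-rule on 1]
3. not ((Box not q and Dia Dia q) implies Dia (not q and Dia q)), u   [neg-or-rule on 1]
4. Box not q and Dia Dia q, u   [neg-implies-rule on 3]
5. not Dia (not q and Dia q), u   [neg-implies-rule on 3]
6. Box not q, u   [and-rule on 4]
7. Dia Dia q, u   [and-rule on 4]
8. not (not q and Dia q), u   [neg-Dia-rule on 5 via uRu]
9. not q, u   [Box-rule on 6 via uRu]
10. not Dia q, u   [neg-and-rule on 8 (branches; this branch)]
11. not ((p implies q) implies not q), v   [neg-Box-rule on 2: fresh world v, uRv]
12. p implies q, v   [neg-implies-rule on 11]
13. q, v   [neg-implies-rule on 11]
14. not (not q and Dia q), v   [neg-Dia-rule on 5 via uRv]
15. not q, v   [Box-rule on 6 via uRv]
Accessibility: uRu, uRv, vRv
Branch closes: q and not q both at v.
All branches of the negation close; one closing branch shown above.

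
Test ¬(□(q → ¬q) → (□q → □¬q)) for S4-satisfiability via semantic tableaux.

Unsatisfiable (every branch closes)

1. ¬(□(q → ¬q) → (□q → □¬q)), 0
2. □(q → ¬q), 0   [¬→-rule on 1]
3. ¬(□q → □¬q), 0   [¬→-rule on 1]
4. □q, 0   [¬→-rule on 3]
5. ¬□¬q, 0   [¬→-rule on 3]
6. q → ¬q, 0   [□-rule on 2 via 0R0]
7. q, 0   [□-rule on 4 via 0R0]
8. ¬q, 0   [→-rule on 6 (branches; this branch)]
Accessibility: 0R0
Branch closes: q and ¬q both at 0.
Every branch closes; the branch above is one of them.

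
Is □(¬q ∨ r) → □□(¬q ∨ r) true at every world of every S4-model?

Tableau for the negation ¬(□(¬q ∨ r) → □□(¬q ∨ r)):
1. ¬(□(¬q ∨ r) → □□(¬q ∨ r)), u
2. □(¬q ∨ r), u   [¬→-rule on 1]
3. ¬□□(¬q ∨ r), u   [¬→-rule on 1]
4. ¬q ∨ r, u   [□-rule on 2 via uRu]
5. r, u   [∨-rule on 4 (branches; this branch)]
6. ¬□(¬q ∨ r), v   [¬□-rule on 3: fresh world v, uRv]
7. ¬q ∨ r, v   [□-rule on 2 via uRv]
8. r, v   [∨-rule on 7 (branches; this branch)]
9. ¬(¬q ∨ r), w   [¬□-rule on 6: fresh world w, vRw]
10. q, w   [¬∨-rule on 9]
11. ¬r, w   [¬∨-rule on 9]
12. ¬q ∨ r, w   [□-rule on 2 via uRw]
13. r, w   [∨-rule on 12 (branches; this branch)]
Accessibility: uRu, uRv, uRw, vRv, vRw, wRw
Branch closes: r and ¬r both at w.
Every branch of the negation's tableau closes; the branch above is one of them.

Valid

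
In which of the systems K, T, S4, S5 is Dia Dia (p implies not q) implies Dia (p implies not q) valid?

S4, S5

T-tableau for the negation not (Dia Dia (p implies not q) implies Dia (p implies not q)):
1. not (Dia Dia (p implies not q) implies Dia (p implies not q)), w0
2. Dia Dia (p implies not q), w0
3. not Dia (p implies not q), w0
4. not (p implies not q), w0
5. p, w0
6. q, w0
7. Dia (p implies not q), w1
8. not (p implies not q), w1
9. p, w1
10. q, w1
11. p implies not q, w2
12. not q, w2
Accessibility: w0Rw0, w0Rw1, w1Rw1, w1Rw2, w2Rw2
Complete open branch: countermodel on a T-frame, so not valid in T, nor in K (the same frame is also a K-frame).
S4-tableau for the negation not (Dia Dia (p implies not q) implies Dia (p implies not q)):
1. not (Dia Dia (p implies not q) implies Dia (p implies not q)), w0
2. Dia Dia (p implies not q), w0
3. not Dia (p implies not q), w0
4. not (p implies not q), w0
5. p, w0
6. q, w0
7. Dia (p implies not q), w1
8. not (p implies not q), w1
9. p, w1
10. q, w1
11. p implies not q, w2
12. not (p implies not q), w2
13. p, w2
14. q, w2
15. not q, w2
Accessibility: w0Rw0, w0Rw1, w0Rw2, w1Rw1, w1Rw2, w2Rw2
Branch closes: q and not q both at w2.
Every branch closes (one shown): valid in S4, hence also in S5 (every theorem of S4 is a theorem of S5).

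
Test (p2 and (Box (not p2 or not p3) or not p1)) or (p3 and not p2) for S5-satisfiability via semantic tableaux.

Yes, satisfiable

1. (p2 and (Box (not p2 or not p3) or not p1)) or (p3 and not p2), w0
2. p3 and not p2, w0
3. p3, w0
4. not p2, w0
Accessibility: w0Rw0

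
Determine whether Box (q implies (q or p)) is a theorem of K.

Tableau for the negation not Box (q implies (q or p)):
1. not Box (q implies (q or p)), 0
2. not (q implies (q or p)), 1
3. q, 1
4. not (q or p), 1
5. not q, 1
6. not p, 1
Accessibility: 0R1
Branch closes: q and not q both at 1.
Every branch of the negation's tableau closes; the branch above is one of them.

Valid in K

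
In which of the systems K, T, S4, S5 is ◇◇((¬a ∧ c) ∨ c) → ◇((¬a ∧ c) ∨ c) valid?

S4, S5

T-tableau for the negation ¬(◇◇((¬a ∧ c) ∨ c) → ◇((¬a ∧ c) ∨ c)):
1. ¬(◇◇((¬a ∧ c) ∨ c) → ◇((¬a ∧ c) ∨ c)), w0
2. ◇◇((¬a ∧ c) ∨ c), w0
3. ¬◇((¬a ∧ c) ∨ c), w0
4. ¬((¬a ∧ c) ∨ c), w0
5. ¬(¬a ∧ c), w0
6. ¬c, w0
7. ◇((¬a ∧ c) ∨ c), w1
8. ¬((¬a ∧ c) ∨ c), w1
9. ¬(¬a ∧ c), w1
10. ¬c, w1
11. (¬a ∧ c) ∨ c, w2
12. c, w2
Accessibility: w0Rw0, w0Rw1, w1Rw1, w1Rw2, w2Rw2
Complete open branch: countermodel on a T-frame, so not valid in T, nor in K (the same frame is also a K-frame).
S4-tableau for the negation ¬(◇◇((¬a ∧ c) ∨ c) → ◇((¬a ∧ c) ∨ c)):
1. ¬(◇◇((¬a ∧ c) ∨ c) → ◇((¬a ∧ c) ∨ c)), w0
2. ◇◇((¬a ∧ c) ∨ c), w0
3. ¬◇((¬a ∧ c) ∨ c), w0
4. ¬((¬a ∧ c) ∨ c), w0
5. ¬(¬a ∧ c), w0
6. ¬c, w0
7. ◇((¬a ∧ c) ∨ c), w1
8. ¬((¬a ∧ c) ∨ c), w1
9. ¬(¬a ∧ c), w1
10. ¬c, w1
11. (¬a ∧ c) ∨ c, w2
12. ¬((¬a ∧ c) ∨ c), w2
13. ¬(¬a ∧ c), w2
14. ¬c, w2
15. ¬a ∧ c, w2
16. ¬a, w2
17. c, w2
Accessibility: w0Rw0, w0Rw1, w0Rw2, w1Rw1, w1Rw2, w2Rw2
Branch closes: c and ¬c both at w2.
Every branch closes (one shown): valid in S4, hence also in S5 (every theorem of S4 is a theorem of S5).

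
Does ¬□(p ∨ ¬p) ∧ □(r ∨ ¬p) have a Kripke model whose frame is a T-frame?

Unsatisfiable (every branch closes)

1. ¬□(p ∨ ¬p) ∧ □(r ∨ ¬p), 0
2. ¬□(p ∨ ¬p), 0   [∧-rule on 1]
3. □(r ∨ ¬p), 0   [∧-rule on 1]
4. r ∨ ¬p, 0   [□-rule on 3 via 0R0]
5. ¬p, 0   [∨-rule on 4 (branches; this branch)]
6. ¬(p ∨ ¬p), 1   [¬□-rule on 2: fresh world 1, 0R1]
7. ¬p, 1   [¬∨-rule on 6]
8. p, 1   [¬∨-rule on 6]
Accessibility: 0R0, 0R1, 1R1
Branch closes: p and ¬p both at 1.
Every branch closes; the branch above is one of them.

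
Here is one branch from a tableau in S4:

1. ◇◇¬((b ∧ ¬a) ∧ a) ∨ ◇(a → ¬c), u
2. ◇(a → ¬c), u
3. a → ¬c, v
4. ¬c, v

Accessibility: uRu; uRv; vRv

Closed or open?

Not closed

There is no literal clash: for every atom and world, at most one sign appears.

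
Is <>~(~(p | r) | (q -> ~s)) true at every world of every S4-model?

Tableau for the negation ~<>~(~(p | r) | (q -> ~s)):
1. ~<>~(~(p | r) | (q -> ~s)), u
2. ~(p | r) | (q -> ~s), u
3. q -> ~s, u
4. ~s, u
Accessibility: uRu
The negation has an open branch (countermodel exists).

No, not valid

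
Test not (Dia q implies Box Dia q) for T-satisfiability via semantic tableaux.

Satisfiable (open branch found)

1. not (Dia q implies Box Dia q), w0
2. Dia q, w0   [neg-implies-rule on 1]
3. not Box Dia q, w0   [neg-implies-rule on 1]
4. q, w1   [Dia-rule on 2: fresh world w1, w0Rw1]
5. not Dia q, w2   [neg-Box-rule on 3: fresh world w2, w0Rw2]
6. not q, w2   [neg-Dia-rule on 5 via w2Rw2]
Accessibility: w0Rw0, w0Rw1, w0Rw2, w1Rw1, w2Rw2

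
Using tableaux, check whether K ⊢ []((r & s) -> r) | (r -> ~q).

Tableau for the negation ~([]((r & s) -> r) | (r -> ~q)):
1. ~([]((r & s) -> r) | (r -> ~q)), u
2. ~[]((r & s) -> r), u
3. ~(r -> ~q), u
4. r, u
5. q, u
6. ~((r & s) -> r), v
7. r & s, v
8. ~r, v
9. r, v
10. s, v
Accessibility: uRv
Branch closes: r and ~r both at v.
Every branch of the negation's tableau closes; the branch above is one of them.

Yes, valid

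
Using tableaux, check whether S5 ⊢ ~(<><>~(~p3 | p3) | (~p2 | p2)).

Tableau for the negation <><>~(~p3 | p3) | (~p2 | p2):
1. <><>~(~p3 | p3) | (~p2 | p2), w0
2. ~p2 | p2, w0
3. p2, w0
Accessibility: w0Rw0
The negation has an open branch (countermodel exists).

No, not valid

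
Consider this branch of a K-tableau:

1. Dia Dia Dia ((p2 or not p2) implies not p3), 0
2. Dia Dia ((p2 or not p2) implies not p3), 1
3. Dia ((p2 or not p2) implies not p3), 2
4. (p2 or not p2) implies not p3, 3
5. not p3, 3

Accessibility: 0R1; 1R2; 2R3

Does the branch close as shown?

No world carries both an atom and its negation.

No, open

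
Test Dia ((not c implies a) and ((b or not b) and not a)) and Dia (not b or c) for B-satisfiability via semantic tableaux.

Satisfiable

1. Dia ((not c implies a) and ((b or not b) and not a)) and Dia (not b or c), 0
2. Dia ((not c implies a) and ((b or not b) and not a)), 0   [and-rule on 1]
3. Dia (not b or c), 0   [and-rule on 1]
4. (not c implies a) and ((b or not b) and not a), 1   [Dia-rule on 2: fresh world 1, 0R1]
5. not c implies a, 1   [and-rule on 4]
6. (b or not b) and not a, 1   [and-rule on 4]
7. b or not b, 1   [and-rule on 6]
8. not a, 1   [and-rule on 6]
9. c, 1   [implies-rule on 5 (branches; this branch)]
10. not b, 1   [or-rule on 7 (branches; this branch)]
11. not b or c, 2   [Dia-rule on 3: fresh world 2, 0R2]
12. c, 2   [or-rule on 11 (branches; this branch)]
Accessibility: 0R0, 0R1, 0R2, 1R0, 1R1, 2R0, 2R2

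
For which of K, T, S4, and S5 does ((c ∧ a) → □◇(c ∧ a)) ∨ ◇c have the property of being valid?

T, S4, S5

T-tableau for the negation ¬(((c ∧ a) → □◇(c ∧ a)) ∨ ◇c):
1. ¬(((c ∧ a) → □◇(c ∧ a)) ∨ ◇c), u
2. ¬((c ∧ a) → □◇(c ∧ a)), u   [¬∨-rule on 1]
3. ¬◇c, u   [¬∨-rule on 1]
4. c ∧ a, u   [¬→-rule on 2]
5. ¬□◇(c ∧ a), u   [¬→-rule on 2]
6. c, u   [∧-rule on 4]
7. a, u   [∧-rule on 4]
8. ¬c, u   [¬◇-rule on 3 via uRu]
Accessibility: uRu
Branch closes: c and ¬c both at u.
Every branch closes (one shown): valid in T, hence also in S4, S5 (every theorem of T is a theorem of S4 and S5).
K-tableau for the negation ¬(((c ∧ a) → □◇(c ∧ a)) ∨ ◇c):
1. ¬(((c ∧ a) → □◇(c ∧ a)) ∨ ◇c), u
2. ¬((c ∧ a) → □◇(c ∧ a)), u   [¬∨-rule on 1]
3. ¬◇c, u   [¬∨-rule on 1]
4. c ∧ a, u   [¬→-rule on 2]
5. ¬□◇(c ∧ a), u   [¬→-rule on 2]
6. c, u   [∧-rule on 4]
7. a, u   [∧-rule on 4]
8. ¬◇(c ∧ a), v   [¬□-rule on 5: fresh world v, uRv]
9. ¬c, v   [¬◇-rule on 3 via uRv]
Accessibility: uRv
Complete open branch: countermodel on a K-frame, so not valid in K.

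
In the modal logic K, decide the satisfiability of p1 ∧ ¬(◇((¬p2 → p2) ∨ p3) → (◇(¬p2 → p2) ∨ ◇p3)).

Unsatisfiable (every branch closes)

1. p1 ∧ ¬(◇((¬p2 → p2) ∨ p3) → (◇(¬p2 → p2) ∨ ◇p3)), w0
2. p1, w0   [∧-rule on 1]
3. ¬(◇((¬p2 → p2) ∨ p3) → (◇(¬p2 → p2) ∨ ◇p3)), w0   [∧-rule on 1]
4. ◇((¬p2 → p2) ∨ p3), w0   [¬→-rule on 3]
5. ¬(◇(¬p2 → p2) ∨ ◇p3), w0   [¬→-rule on 3]
6. ¬◇(¬p2 → p2), w0   [¬∨-rule on 5]
7. ¬◇p3, w0   [¬∨-rule on 5]
8. (¬p2 → p2) ∨ p3, w1   [◇-rule on 4: fresh world w1, w0Rw1]
9. ¬(¬p2 → p2), w1   [¬◇-rule on 6 via w0Rw1]
10. ¬p2, w1   [¬→-rule on 9]
11. ¬p3, w1   [¬◇-rule on 7 via w0Rw1]
12. ¬p2 → p2, w1   [∨-rule on 8 (branches; this branch)]
13. p2, w1   [→-rule on 12 (branches; this branch)]
Accessibility: w0Rw1
Branch closes: p2 and ¬p2 both at w1.
(One branch shown.) All branches close.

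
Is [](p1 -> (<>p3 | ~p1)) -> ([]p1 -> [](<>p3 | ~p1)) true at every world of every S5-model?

Valid

Tableau for the negation ~([](p1 -> (<>p3 | ~p1)) -> ([]p1 -> [](<>p3 | ~p1))):
1. ~([](p1 -> (<>p3 | ~p1)) -> ([]p1 -> [](<>p3 | ~p1))), w0
2. [](p1 -> (<>p3 | ~p1)), w0
3. ~([]p1 -> [](<>p3 | ~p1)), w0
4. []p1, w0
5. ~[](<>p3 | ~p1), w0
6. p1 -> (<>p3 | ~p1), w0
7. p1, w0
8. <>p3 | ~p1, w0
9. <>p3, w0
10. ~(<>p3 | ~p1), w1
11. ~<>p3, w1
12. p1, w1
13. p1 -> (<>p3 | ~p1), w1
14. ~p3, w0
15. ~p3, w1
16. <>p3 | ~p1, w1
17. <>p3, w1
18. p3, w2
19. p1 -> (<>p3 | ~p1), w2
20. p1, w2
21. ~p3, w2
Accessibility: w0Rw0, w0Rw1, w0Rw2, w1Rw0, w1Rw1, w1Rw2, w2Rw0, w2Rw1, w2Rw2
Branch closes: p3 and ~p3 both at w2.
Every branch of the negation's tableau closes; the branch above is one of them.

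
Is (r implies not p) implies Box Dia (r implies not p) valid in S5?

Yes, valid

Tableau for the negation not ((r implies not p) implies Box Dia (r implies not p)):
1. not ((r implies not p) implies Box Dia (r implies not p)), 0
2. r implies not p, 0   [neg-implies-rule on 1]
3. not Box Dia (r implies not p), 0   [neg-implies-rule on 1]
4. not p, 0   [implies-rule on 2 (branches; this branch)]
5. not Dia (r implies not p), 1   [neg-Box-rule on 3: fresh world 1, 0R1]
6. not (r implies not p), 0   [neg-Dia-rule on 5 via 1R0]
7. r, 0   [neg-implies-rule on 6]
8. p, 0   [neg-implies-rule on 6]
Accessibility: 0R0, 0R1, 1R0, 1R1
Branch closes: p and not p both at 0.
All branches of the negation close; one closing branch shown above.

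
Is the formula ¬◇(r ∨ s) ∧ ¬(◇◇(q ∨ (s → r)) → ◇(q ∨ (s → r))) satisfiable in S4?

1. ¬◇(r ∨ s) ∧ ¬(◇◇(q ∨ (s → r)) → ◇(q ∨ (s → r))), u
2. ¬◇(r ∨ s), u
3. ¬(◇◇(q ∨ (s → r)) → ◇(q ∨ (s → r))), u
4. ◇◇(q ∨ (s → r)), u
5. ¬◇(q ∨ (s → r)), u
6. ¬(r ∨ s), u
7. ¬r, u
8. ¬s, u
9. ¬(q ∨ (s → r)), u
10. ¬q, u
11. ¬(s → r), u
12. s, u
Accessibility: uRu
Branch closes: s and ¬s both at u.
Every branch closes; the branch above is one of them.

Unsatisfiable (every branch closes)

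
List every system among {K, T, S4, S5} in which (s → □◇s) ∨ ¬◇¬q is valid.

S5

S5-tableau for the negation ¬((s → □◇s) ∨ ¬◇¬q):
1. ¬((s → □◇s) ∨ ¬◇¬q), u
2. ¬(s → □◇s), u
3. ◇¬q, u
4. s, u
5. ¬□◇s, u
6. ¬q, v
7. ¬◇s, w
8. ¬s, u
Accessibility: uRu, uRv, uRw, vRu, vRv, vRw, wRu, wRv, wRw
Branch closes: s and ¬s both at u.
Every branch closes (one shown): valid in S5.
S4-tableau for the negation ¬((s → □◇s) ∨ ¬◇¬q):
1. ¬((s → □◇s) ∨ ¬◇¬q), u
2. ¬(s → □◇s), u
3. ◇¬q, u
4. s, u
5. ¬□◇s, u
6. ¬q, v
7. ¬◇s, w
8. ¬s, w
Accessibility: uRu, uRv, uRw, vRv, wRw
Complete open branch: countermodel on an S4-frame, so not valid in S4, nor in K, T (the same frame is also a K-frame and a T-frame).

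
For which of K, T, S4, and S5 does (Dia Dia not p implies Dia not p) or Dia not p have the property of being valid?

S4-tableau for the negation not ((Dia Dia not p implies Dia not p) or Dia not p):
1. not ((Dia Dia not p implies Dia not p) or Dia not p), 0
2. not (Dia Dia not p implies Dia not p), 0   [neg-or-rule on 1]
3. not Dia not p, 0   [neg-or-rule on 1]
4. Dia Dia not p, 0   [neg-implies-rule on 2]
5. p, 0   [neg-Dia-rule on 3 via 0R0]
6. Dia not p, 1   [Dia-rule on 4: fresh world 1, 0R1]
7. p, 1   [neg-Dia-rule on 3 via 0R1]
8. not p, 2   [Dia-rule on 6: fresh world 2, 1R2]
9. p, 2   [neg-Dia-rule on 3 via 0R2]
Accessibility: 0R0, 0R1, 0R2, 1R1, 1R2, 2R2
Branch closes: p and not p both at 2.
Every branch closes (one shown): valid in S4, hence also in S5 (every theorem of S4 is a theorem of S5).
T-tableau for the negation not ((Dia Dia not p implies Dia not p) or Dia not p):
1. not ((Dia Dia not p implies Dia not p) or Dia not p), 0
2. not (Dia Dia not p implies Dia not p), 0   [neg-or-rule on 1]
3. not Dia not p, 0   [neg-or-rule on 1]
4. Dia Dia not p, 0   [neg-implies-rule on 2]
5. p, 0   [neg-Dia-rule on 3 via 0R0]
6. Dia not p, 1   [Dia-rule on 4: fresh world 1, 0R1]
7. p, 1   [neg-Dia-rule on 3 via 0R1]
8. not p, 2   [Dia-rule on 6: fresh world 2, 1R2]
Accessibility: 0R0, 0R1, 1R1, 1R2, 2R2
Complete open branch: countermodel on a T-frame, so not valid in T, nor in K (the same frame is also a K-frame).

S4, S5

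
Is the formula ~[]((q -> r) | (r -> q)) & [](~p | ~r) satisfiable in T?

No, unsatisfiable

1. ~[]((q -> r) | (r -> q)) & [](~p | ~r), w0
2. ~[]((q -> r) | (r -> q)), w0
3. [](~p | ~r), w0
4. ~p | ~r, w0
5. ~r, w0
6. ~((q -> r) | (r -> q)), w1
7. ~(q -> r), w1
8. ~(r -> q), w1
9. q, w1
10. ~r, w1
11. r, w1
12. ~q, w1
Accessibility: w0Rw0, w0Rw1, w1Rw1
Branch closes: r and ~r both at w1.
All branches of the tableau close; one closing branch shown above.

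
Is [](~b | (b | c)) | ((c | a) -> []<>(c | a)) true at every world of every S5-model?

Yes, valid

Tableau for the negation ~([](~b | (b | c)) | ((c | a) -> []<>(c | a))):
1. ~([](~b | (b | c)) | ((c | a) -> []<>(c | a))), 0
2. ~[](~b | (b | c)), 0   [~|-rule on 1]
3. ~((c | a) -> []<>(c | a)), 0   [~|-rule on 1]
4. c | a, 0   [~->-rule on 3]
5. ~[]<>(c | a), 0   [~->-rule on 3]
6. a, 0   [|-rule on 4 (branches; this branch)]
7. ~(~b | (b | c)), 1   [~[]-rule on 2: fresh world 1, 0R1]
8. b, 1   [~|-rule on 7]
9. ~(b | c), 1   [~|-rule on 7]
10. ~b, 1   [~|-rule on 9]
11. ~c, 1   [~|-rule on 9]
Accessibility: 0R0, 0R1, 1R0, 1R1
Branch closes: b and ~b both at 1.
Every branch of the negation's tableau closes; the branch above is one of them.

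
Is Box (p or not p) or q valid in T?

Tableau for the negation not (Box (p or not p) or q):
1. not (Box (p or not p) or q), u
2. not Box (p or not p), u
3. not q, u
4. not (p or not p), v
5. not p, v
6. p, v
Accessibility: uRu, uRv, vRv
Branch closes: p and not p both at v.
All branches of the negation close; one closing branch shown above.

Yes, valid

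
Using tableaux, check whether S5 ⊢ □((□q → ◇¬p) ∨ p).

Tableau for the negation ¬□((□q → ◇¬p) ∨ p):
1. ¬□((□q → ◇¬p) ∨ p), u
2. ¬((□q → ◇¬p) ∨ p), v
3. ¬(□q → ◇¬p), v
4. ¬p, v
5. □q, v
6. ¬◇¬p, v
7. q, u
8. q, v
9. p, u
10. p, v
Accessibility: uRu, uRv, vRu, vRv
Branch closes: p and ¬p both at v.
All branches of the negation close; one closing branch shown above.

Yes, valid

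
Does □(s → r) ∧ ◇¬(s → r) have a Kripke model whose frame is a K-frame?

Unsatisfiable

1. □(s → r) ∧ ◇¬(s → r), u
2. □(s → r), u
3. ◇¬(s → r), u
4. ¬(s → r), v
5. s, v
6. ¬r, v
7. s → r, v
8. r, v
Accessibility: uRv
Branch closes: r and ¬r both at v.
(One branch shown.) All branches close.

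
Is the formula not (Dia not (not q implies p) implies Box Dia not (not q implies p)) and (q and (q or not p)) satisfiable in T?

Satisfiable

1. not (Dia not (not q implies p) implies Box Dia not (not q implies p)) and (q and (q or not p)), w0
2. not (Dia not (not q implies p) implies Box Dia not (not q implies p)), w0
3. q and (q or not p), w0
4. Dia not (not q implies p), w0
5. not Box Dia not (not q implies p), w0
6. q, w0
7. q or not p, w0
8. not p, w0
9. not (not q implies p), w1
10. not q, w1
11. not p, w1
12. not Dia not (not q implies p), w2
13. not q implies p, w2
14. p, w2
Accessibility: w0Rw0, w0Rw1, w0Rw2, w1Rw1, w2Rw2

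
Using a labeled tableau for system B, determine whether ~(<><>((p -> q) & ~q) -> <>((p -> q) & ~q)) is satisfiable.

1. ~(<><>((p -> q) & ~q) -> <>((p -> q) & ~q)), w0
2. <><>((p -> q) & ~q), w0   [~->-rule on 1]
3. ~<>((p -> q) & ~q), w0   [~->-rule on 1]
4. ~((p -> q) & ~q), w0   [~<>-rule on 3 via w0Rw0]
5. q, w0   [~&-rule on 4 (branches; this branch)]
6. <>((p -> q) & ~q), w1   [<>-rule on 2: fresh world w1, w0Rw1]
7. ~((p -> q) & ~q), w1   [~<>-rule on 3 via w0Rw1]
8. q, w1   [~&-rule on 7 (branches; this branch)]
9. (p -> q) & ~q, w2   [<>-rule on 6: fresh world w2, w1Rw2]
10. p -> q, w2   [&-rule on 9]
11. ~q, w2   [&-rule on 9]
12. ~p, w2   [->-rule on 10 (branches; this branch)]
Accessibility: w0Rw0, w0Rw1, w1Rw0, w1Rw1, w1Rw2, w2Rw1, w2Rw2

Yes, satisfiable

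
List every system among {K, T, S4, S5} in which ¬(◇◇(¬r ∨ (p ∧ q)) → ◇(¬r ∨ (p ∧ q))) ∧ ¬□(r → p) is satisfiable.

K, T

T-tableau for the formula:
1. ¬(◇◇(¬r ∨ (p ∧ q)) → ◇(¬r ∨ (p ∧ q))) ∧ ¬□(r → p), u
2. ¬(◇◇(¬r ∨ (p ∧ q)) → ◇(¬r ∨ (p ∧ q))), u   [∧-rule on 1]
3. ¬□(r → p), u   [∧-rule on 1]
4. ◇◇(¬r ∨ (p ∧ q)), u   [¬→-rule on 2]
5. ¬◇(¬r ∨ (p ∧ q)), u   [¬→-rule on 2]
6. ¬(¬r ∨ (p ∧ q)), u   [¬◇-rule on 5 via uRu]
7. r, u   [¬∨-rule on 6]
8. ¬(p ∧ q), u   [¬∨-rule on 6]
9. ¬q, u   [¬∧-rule on 8 (branches; this branch)]
10. ¬(r → p), v   [¬□-rule on 3: fresh world v, uRv]
11. r, v   [¬→-rule on 10]
12. ¬p, v   [¬→-rule on 10]
13. ¬(¬r ∨ (p ∧ q)), v   [¬◇-rule on 5 via uRv]
14. ¬(p ∧ q), v   [¬∨-rule on 13]
15. ¬q, v   [¬∧-rule on 14 (branches; this branch)]
16. ◇(¬r ∨ (p ∧ q)), w   [◇-rule on 4: fresh world w, uRw]
17. ¬(¬r ∨ (p ∧ q)), w   [¬◇-rule on 5 via uRw]
18. r, w   [¬∨-rule on 17]
19. ¬(p ∧ q), w   [¬∨-rule on 17]
20. ¬q, w   [¬∧-rule on 19 (branches; this branch)]
21. ¬r ∨ (p ∧ q), x   [◇-rule on 16: fresh world x, wRx]
22. p ∧ q, x   [∨-rule on 21 (branches; this branch)]
23. p, x   [∧-rule on 22]
24. q, x   [∧-rule on 22]
Accessibility: uRu, uRv, uRw, vRv, wRw, wRx, xRx
Complete open branch: satisfiable in T, hence also in K (this T-model is also a K-model).
S4-tableau for the formula:
1. ¬(◇◇(¬r ∨ (p ∧ q)) → ◇(¬r ∨ (p ∧ q))) ∧ ¬□(r → p), u
2. ¬(◇◇(¬r ∨ (p ∧ q)) → ◇(¬r ∨ (p ∧ q))), u   [∧-rule on 1]
3. ¬□(r → p), u   [∧-rule on 1]
4. ◇◇(¬r ∨ (p ∧ q)), u   [¬→-rule on 2]
5. ¬◇(¬r ∨ (p ∧ q)), u   [¬→-rule on 2]
6. ¬(¬r ∨ (p ∧ q)), u   [¬◇-rule on 5 via uRu]
7. r, u   [¬∨-rule on 6]
8. ¬(p ∧ q), u   [¬∨-rule on 6]
9. ¬q, u   [¬∧-rule on 8 (branches; this branch)]
10. ¬(r → p), v   [¬□-rule on 3: fresh world v, uRv]
11. r, v   [¬→-rule on 10]
12. ¬p, v   [¬→-rule on 10]
13. ¬(¬r ∨ (p ∧ q)), v   [¬◇-rule on 5 via uRv]
14. ¬(p ∧ q), v   [¬∨-rule on 13]
15. ¬q, v   [¬∧-rule on 14 (branches; this branch)]
16. ◇(¬r ∨ (p ∧ q)), w   [◇-rule on 4: fresh world w, uRw]
17. ¬(¬r ∨ (p ∧ q)), w   [¬◇-rule on 5 via uRw]
18. r, w   [¬∨-rule on 17]
19. ¬(p ∧ q), w   [¬∨-rule on 17]
20. ¬q, w   [¬∧-rule on 19 (branches; this branch)]
21. ¬r ∨ (p ∧ q), x   [◇-rule on 16: fresh world x, wRx]
22. ¬(¬r ∨ (p ∧ q)), x   [¬◇-rule on 5 via uRx]
23. r, x   [¬∨-rule on 22]
24. ¬(p ∧ q), x   [¬∨-rule on 22]
25. p ∧ q, x   [∨-rule on 21 (branches; this branch)]
26. p, x   [∧-rule on 25]
27. q, x   [∧-rule on 25]
28. ¬q, x   [¬∧-rule on 24 (branches; this branch)]
Accessibility: uRu, uRv, uRw, uRx, vRv, wRw, wRx, xRx
Branch closes: q and ¬q both at x.
Every branch closes (one shown): unsatisfiable in S4, hence also in S5 (every S5-frame is an S4-frame).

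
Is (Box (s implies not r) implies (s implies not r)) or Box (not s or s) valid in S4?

Tableau for the negation not ((Box (s implies not r) implies (s implies not r)) or Box (not s or s)):
1. not ((Box (s implies not r) implies (s implies not r)) or Box (not s or s)), 0
2. not (Box (s implies not r) implies (s implies not r)), 0
3. not Box (not s or s), 0
4. Box (s implies not r), 0
5. not (s implies not r), 0
6. s, 0
7. r, 0
8. s implies not r, 0
9. not r, 0
Accessibility: 0R0
Branch closes: r and not r both at 0.
All branches of the negation close; one closing branch shown above.

Valid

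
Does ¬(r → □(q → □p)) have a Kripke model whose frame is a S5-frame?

1. ¬(r → □(q → □p)), w0
2. r, w0
3. ¬□(q → □p), w0
4. ¬(q → □p), w1
5. q, w1
6. ¬□p, w1
7. ¬p, w2
Accessibility: w0Rw0, w0Rw1, w0Rw2, w1Rw0, w1Rw1, w1Rw2, w2Rw0, w2Rw1, w2Rw2

Satisfiable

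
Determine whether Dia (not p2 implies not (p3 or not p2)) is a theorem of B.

Tableau for the negation not Dia (not p2 implies not (p3 or not p2)):
1. not Dia (not p2 implies not (p3 or not p2)), 0
2. not (not p2 implies not (p3 or not p2)), 0   [neg-Dia-rule on 1 via 0R0]
3. not p2, 0   [neg-implies-rule on 2]
4. p3 or not p2, 0   [neg-implies-rule on 2]
Accessibility: 0R0
The negation has an open branch (countermodel exists).

No, not valid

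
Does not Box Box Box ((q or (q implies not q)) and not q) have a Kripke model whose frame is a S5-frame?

1. not Box Box Box ((q or (q implies not q)) and not q), 0
2. not Box Box ((q or (q implies not q)) and not q), 1   [neg-Box-rule on 1: fresh world 1, 0R1]
3. not Box ((q or (q implies not q)) and not q), 2   [neg-Box-rule on 2: fresh world 2, 1R2]
4. not ((q or (q implies not q)) and not q), 3   [neg-Box-rule on 3: fresh world 3, 2R3]
5. q, 3   [neg-and-rule on 4 (branches; this branch)]
Accessibility: 0R0, 0R1, 0R2, 0R3, 1R0, 1R1, 1R2, 1R3, 2R0, 2R1, 2R2, 2R3, 3R0, 3R1, 3R2, 3R3

Satisfiable (open branch found)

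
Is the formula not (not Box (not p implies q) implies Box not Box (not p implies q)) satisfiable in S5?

1. not (not Box (not p implies q) implies Box not Box (not p implies q)), 0
2. not Box (not p implies q), 0
3. not Box not Box (not p implies q), 0
4. not (not p implies q), 1
5. not p, 1
6. not q, 1
7. Box (not p implies q), 2
8. not p implies q, 0
9. not p implies q, 1
10. not p implies q, 2
11. q, 0
12. q, 1
Accessibility: 0R0, 0R1, 0R2, 1R0, 1R1, 1R2, 2R0, 2R1, 2R2
Branch closes: q and not q both at 1.
All branches of the tableau close; one closing branch shown above.

Unsatisfiable (every branch closes)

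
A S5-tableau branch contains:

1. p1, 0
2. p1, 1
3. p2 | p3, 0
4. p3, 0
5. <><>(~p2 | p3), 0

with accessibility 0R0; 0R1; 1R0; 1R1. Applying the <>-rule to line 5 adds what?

a fresh world 2 with 0R2, and <>(~p2 | p3) at 2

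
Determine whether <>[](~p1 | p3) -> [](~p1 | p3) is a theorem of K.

Not valid

Tableau for the negation ~(<>[](~p1 | p3) -> [](~p1 | p3)):
1. ~(<>[](~p1 | p3) -> [](~p1 | p3)), 0
2. <>[](~p1 | p3), 0   [~->-rule on 1]
3. ~[](~p1 | p3), 0   [~->-rule on 1]
4. [](~p1 | p3), 1   [<>-rule on 2: fresh world 1, 0R1]
5. ~(~p1 | p3), 2   [~[]-rule on 3: fresh world 2, 0R2]
6. p1, 2   [~|-rule on 5]
7. ~p3, 2   [~|-rule on 5]
Accessibility: 0R1, 0R2
The negation has an open branch (countermodel exists).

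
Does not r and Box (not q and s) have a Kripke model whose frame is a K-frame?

Satisfiable (open branch found)

1. not r and Box (not q and s), w0
2. not r, w0
3. Box (not q and s), w0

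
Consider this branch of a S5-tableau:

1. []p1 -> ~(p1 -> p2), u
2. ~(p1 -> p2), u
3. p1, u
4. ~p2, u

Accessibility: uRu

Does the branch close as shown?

Not closed

No world carries both an atom and its negation.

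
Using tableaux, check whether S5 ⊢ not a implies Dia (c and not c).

Tableau for the negation not (not a implies Dia (c and not c)):
1. not (not a implies Dia (c and not c)), w0
2. not a, w0
3. not Dia (c and not c), w0
4. not (c and not c), w0
5. c, w0
Accessibility: w0Rw0
The negation has an open branch (countermodel exists).

No, not valid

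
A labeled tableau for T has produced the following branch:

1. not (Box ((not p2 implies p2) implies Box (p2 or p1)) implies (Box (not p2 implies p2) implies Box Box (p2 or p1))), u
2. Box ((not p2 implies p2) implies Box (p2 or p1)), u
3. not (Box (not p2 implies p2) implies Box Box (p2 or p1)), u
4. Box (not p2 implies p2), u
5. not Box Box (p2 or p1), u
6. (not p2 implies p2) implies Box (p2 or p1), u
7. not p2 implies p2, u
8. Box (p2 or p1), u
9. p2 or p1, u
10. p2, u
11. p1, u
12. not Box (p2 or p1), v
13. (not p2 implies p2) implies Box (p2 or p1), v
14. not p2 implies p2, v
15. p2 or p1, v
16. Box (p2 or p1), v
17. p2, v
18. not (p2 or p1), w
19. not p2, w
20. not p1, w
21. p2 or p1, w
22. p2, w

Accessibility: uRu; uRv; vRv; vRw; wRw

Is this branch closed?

Both p2 and not p2 appear at w.

Yes, closed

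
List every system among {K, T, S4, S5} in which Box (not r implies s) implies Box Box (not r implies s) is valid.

S4, S5

T-tableau for the negation not (Box (not r implies s) implies Box Box (not r implies s)):
1. not (Box (not r implies s) implies Box Box (not r implies s)), 0
2. Box (not r implies s), 0
3. not Box Box (not r implies s), 0
4. not r implies s, 0
5. s, 0
6. not Box (not r implies s), 1
7. not r implies s, 1
8. s, 1
9. not (not r implies s), 2
10. not r, 2
11. not s, 2
Accessibility: 0R0, 0R1, 1R1, 1R2, 2R2
Complete open branch: countermodel on a T-frame, so not valid in T, nor in K (the same frame is also a K-frame).
S4-tableau for the negation not (Box (not r implies s) implies Box Box (not r implies s)):
1. not (Box (not r implies s) implies Box Box (not r implies s)), 0
2. Box (not r implies s), 0
3. not Box Box (not r implies s), 0
4. not r implies s, 0
5. s, 0
6. not Box (not r implies s), 1
7. not r implies s, 1
8. s, 1
9. not (not r implies s), 2
10. not r, 2
11. not s, 2
12. not r implies s, 2
13. s, 2
Accessibility: 0R0, 0R1, 0R2, 1R1, 1R2, 2R2
Branch closes: s and not s both at 2.
Every branch closes (one shown): valid in S4, hence also in S5 (every theorem of S4 is a theorem of S5).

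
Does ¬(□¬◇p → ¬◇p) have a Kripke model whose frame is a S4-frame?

1. ¬(□¬◇p → ¬◇p), w0
2. □¬◇p, w0
3. ◇p, w0
4. ¬◇p, w0
5. ¬p, w0
6. p, w1
7. ¬◇p, w1
8. ¬p, w1
Accessibility: w0Rw0, w0Rw1, w1Rw1
Branch closes: p and ¬p both at w1.
(One branch shown.) All branches close.

No, unsatisfiable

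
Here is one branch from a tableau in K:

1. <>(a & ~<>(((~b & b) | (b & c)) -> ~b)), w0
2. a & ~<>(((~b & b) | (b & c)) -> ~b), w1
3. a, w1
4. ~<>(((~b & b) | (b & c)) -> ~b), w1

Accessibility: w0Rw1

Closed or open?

No, open

No atom appears with both signs at the same world.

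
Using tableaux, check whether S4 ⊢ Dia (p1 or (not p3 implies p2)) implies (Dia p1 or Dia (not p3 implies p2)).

Tableau for the negation not (Dia (p1 or (not p3 implies p2)) implies (Dia p1 or Dia (not p3 implies p2))):
1. not (Dia (p1 or (not p3 implies p2)) implies (Dia p1 or Dia (not p3 implies p2))), u
2. Dia (p1 or (not p3 implies p2)), u
3. not (Dia p1 or Dia (not p3 implies p2)), u
4. not Dia p1, u
5. not Dia (not p3 implies p2), u
6. not p1, u
7. not (not p3 implies p2), u
8. not p3, u
9. not p2, u
10. p1 or (not p3 implies p2), v
11. not p1, v
12. not (not p3 implies p2), v
13. not p3, v
14. not p2, v
15. not p3 implies p2, v
16. p2, v
Accessibility: uRu, uRv, vRv
Branch closes: p2 and not p2 both at v.
All branches of the negation close; one closing branch shown above.

Valid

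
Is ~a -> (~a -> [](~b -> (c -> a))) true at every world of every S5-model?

Tableau for the negation ~(~a -> (~a -> [](~b -> (c -> a)))):
1. ~(~a -> (~a -> [](~b -> (c -> a)))), w0
2. ~a, w0   [~->-rule on 1]
3. ~(~a -> [](~b -> (c -> a))), w0   [~->-rule on 1]
4. ~[](~b -> (c -> a)), w0   [~->-rule on 3]
5. ~(~b -> (c -> a)), w1   [~[]-rule on 4: fresh world w1, w0Rw1]
6. ~b, w1   [~->-rule on 5]
7. ~(c -> a), w1   [~->-rule on 5]
8. c, w1   [~->-rule on 7]
9. ~a, w1   [~->-rule on 7]
Accessibility: w0Rw0, w0Rw1, w1Rw0, w1Rw1
The negation has an open branch (countermodel exists).

Invalid (countermodel exists)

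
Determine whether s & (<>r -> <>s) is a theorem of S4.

Not valid

Tableau for the negation ~(s & (<>r -> <>s)):
1. ~(s & (<>r -> <>s)), 0
2. ~(<>r -> <>s), 0
3. <>r, 0
4. ~<>s, 0
5. ~s, 0
6. r, 1
7. ~s, 1
Accessibility: 0R0, 0R1, 1R1
The negation has an open branch (countermodel exists).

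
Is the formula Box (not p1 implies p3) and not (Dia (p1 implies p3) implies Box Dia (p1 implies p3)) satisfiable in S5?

Unsatisfiable

1. Box (not p1 implies p3) and not (Dia (p1 implies p3) implies Box Dia (p1 implies p3)), 0
2. Box (not p1 implies p3), 0
3. not (Dia (p1 implies p3) implies Box Dia (p1 implies p3)), 0
4. Dia (p1 implies p3), 0
5. not Box Dia (p1 implies p3), 0
6. not p1 implies p3, 0
7. p1, 0
8. p1 implies p3, 1
9. not p1 implies p3, 1
10. p3, 1
11. not Dia (p1 implies p3), 2
12. not p1 implies p3, 2
13. not (p1 implies p3), 0
14. not p3, 0
15. not (p1 implies p3), 1
16. p1, 1
17. not p3, 1
Accessibility: 0R0, 0R1, 0R2, 1R0, 1R1, 1R2, 2R0, 2R1, 2R2
Branch closes: p3 and not p3 both at 1.
All branches of the tableau close; one closing branch shown above.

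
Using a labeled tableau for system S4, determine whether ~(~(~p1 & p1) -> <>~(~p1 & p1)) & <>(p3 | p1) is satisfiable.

Unsatisfiable

1. ~(~(~p1 & p1) -> <>~(~p1 & p1)) & <>(p3 | p1), w0
2. ~(~(~p1 & p1) -> <>~(~p1 & p1)), w0
3. <>(p3 | p1), w0
4. ~(~p1 & p1), w0
5. ~<>~(~p1 & p1), w0
6. ~p1 & p1, w0
7. ~p1, w0
8. p1, w0
Accessibility: w0Rw0
Branch closes: p1 and ~p1 both at w0.
(One branch shown.) All branches close.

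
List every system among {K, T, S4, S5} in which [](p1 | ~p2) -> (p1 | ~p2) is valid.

T-tableau for the negation ~([](p1 | ~p2) -> (p1 | ~p2)):
1. ~([](p1 | ~p2) -> (p1 | ~p2)), 0
2. [](p1 | ~p2), 0
3. ~(p1 | ~p2), 0
4. ~p1, 0
5. p2, 0
6. p1 | ~p2, 0
7. ~p2, 0
Accessibility: 0R0
Branch closes: p2 and ~p2 both at 0.
Every branch closes (one shown): valid in T, hence also in S4, S5 (every theorem of T is a theorem of S4 and S5).
K-tableau for the negation ~([](p1 | ~p2) -> (p1 | ~p2)):
1. ~([](p1 | ~p2) -> (p1 | ~p2)), 0
2. [](p1 | ~p2), 0
3. ~(p1 | ~p2), 0
4. ~p1, 0
5. p2, 0
Complete open branch: countermodel on a K-frame, so not valid in K.

T, S4, S5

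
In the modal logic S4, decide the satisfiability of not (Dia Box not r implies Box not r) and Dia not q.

1. not (Dia Box not r implies Box not r) and Dia not q, w0
2. not (Dia Box not r implies Box not r), w0
3. Dia not q, w0
4. Dia Box not r, w0
5. not Box not r, w0
6. not q, w1
7. Box not r, w2
8. not r, w2
9. r, w3
Accessibility: w0Rw0, w0Rw1, w0Rw2, w0Rw3, w1Rw1, w2Rw2, w3Rw3

Yes, satisfiable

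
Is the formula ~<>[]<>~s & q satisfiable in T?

Satisfiable (open branch found)

1. ~<>[]<>~s & q, w0
2. ~<>[]<>~s, w0   [&-rule on 1]
3. q, w0   [&-rule on 1]
4. ~[]<>~s, w0   [~<>-rule on 2 via w0Rw0]
5. ~<>~s, w1   [~[]-rule on 4: fresh world w1, w0Rw1]
6. ~[]<>~s, w1   [~<>-rule on 2 via w0Rw1]
7. s, w1   [~<>-rule on 5 via w1Rw1]
8. ~<>~s, w2   [~[]-rule on 6: fresh world w2, w1Rw2]
9. s, w2   [~<>-rule on 5 via w1Rw2]
Accessibility: w0Rw0, w0Rw1, w1Rw1, w1Rw2, w2Rw2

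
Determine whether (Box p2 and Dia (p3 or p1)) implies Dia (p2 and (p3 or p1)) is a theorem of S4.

Tableau for the negation not ((Box p2 and Dia (p3 or p1)) implies Dia (p2 and (p3 or p1))):
1. not ((Box p2 and Dia (p3 or p1)) implies Dia (p2 and (p3 or p1))), u
2. Box p2 and Dia (p3 or p1), u   [neg-implies-rule on 1]
3. not Dia (p2 and (p3 or p1)), u   [neg-implies-rule on 1]
4. Box p2, u   [and-rule on 2]
5. Dia (p3 or p1), u   [and-rule on 2]
6. not (p2 and (p3 or p1)), u   [neg-Dia-rule on 3 via uRu]
7. p2, u   [Box-rule on 4 via uRu]
8. not (p3 or p1), u   [neg-and-rule on 6 (branches; this branch)]
9. not p3, u   [neg-or-rule on 8]
10. not p1, u   [neg-or-rule on 8]
11. p3 or p1, v   [Dia-rule on 5: fresh world v, uRv]
12. not (p2 and (p3 or p1)), v   [neg-Dia-rule on 3 via uRv]
13. p2, v   [Box-rule on 4 via uRv]
14. p1, v   [or-rule on 11 (branches; this branch)]
15. not (p3 or p1), v   [neg-and-rule on 12 (branches; this branch)]
16. not p3, v   [neg-or-rule on 15]
17. not p1, v   [neg-or-rule on 15]
Accessibility: uRu, uRv, vRv
Branch closes: p1 and not p1 both at v.
Every branch of the negation's tableau closes; the branch above is one of them.

Valid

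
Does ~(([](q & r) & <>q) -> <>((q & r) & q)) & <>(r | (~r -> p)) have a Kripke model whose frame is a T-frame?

No, unsatisfiable

1. ~(([](q & r) & <>q) -> <>((q & r) & q)) & <>(r | (~r -> p)), u
2. ~(([](q & r) & <>q) -> <>((q & r) & q)), u
3. <>(r | (~r -> p)), u
4. [](q & r) & <>q, u
5. ~<>((q & r) & q), u
6. [](q & r), u
7. <>q, u
8. ~((q & r) & q), u
9. q & r, u
10. q, u
11. r, u
12. ~(q & r), u
13. ~r, u
Accessibility: uRu
Branch closes: r and ~r both at u.
(One branch shown.) All branches close.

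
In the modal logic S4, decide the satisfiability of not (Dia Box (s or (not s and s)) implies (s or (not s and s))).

Satisfiable

1. not (Dia Box (s or (not s and s)) implies (s or (not s and s))), w0
2. Dia Box (s or (not s and s)), w0
3. not (s or (not s and s)), w0
4. not s, w0
5. not (not s and s), w0
6. Box (s or (not s and s)), w1
7. s or (not s and s), w1
8. s, w1
Accessibility: w0Rw0, w0Rw1, w1Rw1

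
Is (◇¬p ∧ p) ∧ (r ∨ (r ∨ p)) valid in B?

Tableau for the negation ¬((◇¬p ∧ p) ∧ (r ∨ (r ∨ p))):
1. ¬((◇¬p ∧ p) ∧ (r ∨ (r ∨ p))), w0
2. ¬(r ∨ (r ∨ p)), w0
3. ¬r, w0
4. ¬(r ∨ p), w0
5. ¬p, w0
Accessibility: w0Rw0
The negation has an open branch (countermodel exists).

No, not valid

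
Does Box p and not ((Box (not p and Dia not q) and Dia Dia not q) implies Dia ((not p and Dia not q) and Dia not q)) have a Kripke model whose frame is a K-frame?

Unsatisfiable (every branch closes)

1. Box p and not ((Box (not p and Dia not q) and Dia Dia not q) implies Dia ((not p and Dia not q) and Dia not q)), u
2. Box p, u
3. not ((Box (not p and Dia not q) and Dia Dia not q) implies Dia ((not p and Dia not q) and Dia not q)), u
4. Box (not p and Dia not q) and Dia Dia not q, u
5. not Dia ((not p and Dia not q) and Dia not q), u
6. Box (not p and Dia not q), u
7. Dia Dia not q, u
8. Dia not q, v
9. p, v
10. not ((not p and Dia not q) and Dia not q), v
11. not p and Dia not q, v
12. not p, v
Accessibility: uRv
Branch closes: p and not p both at v.
All branches of the tableau close; one closing branch shown above.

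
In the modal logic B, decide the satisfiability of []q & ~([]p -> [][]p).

Satisfiable (open branch found)

1. []q & ~([]p -> [][]p), u
2. []q, u   [&-rule on 1]
3. ~([]p -> [][]p), u   [&-rule on 1]
4. []p, u   [~->-rule on 3]
5. ~[][]p, u   [~->-rule on 3]
6. q, u   [[]-rule on 2 via uRu]
7. p, u   [[]-rule on 4 via uRu]
8. ~[]p, v   [~[]-rule on 5: fresh world v, uRv]
9. q, v   [[]-rule on 2 via uRv]
10. p, v   [[]-rule on 4 via uRv]
11. ~p, w   [~[]-rule on 8: fresh world w, vRw]
Accessibility: uRu, uRv, vRu, vRv, vRw, wRv, wRw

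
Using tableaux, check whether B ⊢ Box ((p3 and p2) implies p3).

Valid

Tableau for the negation not Box ((p3 and p2) implies p3):
1. not Box ((p3 and p2) implies p3), u
2. not ((p3 and p2) implies p3), v
3. p3 and p2, v
4. not p3, v
5. p3, v
6. p2, v
Accessibility: uRu, uRv, vRu, vRv
Branch closes: p3 and not p3 both at v.
Every branch of the negation's tableau closes; the branch above is one of them.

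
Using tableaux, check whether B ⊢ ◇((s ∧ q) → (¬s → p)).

Tableau for the negation ¬◇((s ∧ q) → (¬s → p)):
1. ¬◇((s ∧ q) → (¬s → p)), 0
2. ¬((s ∧ q) → (¬s → p)), 0
3. s ∧ q, 0
4. ¬(¬s → p), 0
5. s, 0
6. q, 0
7. ¬s, 0
8. ¬p, 0
Accessibility: 0R0
Branch closes: s and ¬s both at 0.
All branches of the negation close; one closing branch shown above.

Valid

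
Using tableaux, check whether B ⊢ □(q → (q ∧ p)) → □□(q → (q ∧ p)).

Tableau for the negation ¬(□(q → (q ∧ p)) → □□(q → (q ∧ p))):
1. ¬(□(q → (q ∧ p)) → □□(q → (q ∧ p))), u
2. □(q → (q ∧ p)), u
3. ¬□□(q → (q ∧ p)), u
4. q → (q ∧ p), u
5. q ∧ p, u
6. q, u
7. p, u
8. ¬□(q → (q ∧ p)), v
9. q → (q ∧ p), v
10. q ∧ p, v
11. q, v
12. p, v
13. ¬(q → (q ∧ p)), w
14. q, w
15. ¬(q ∧ p), w
16. ¬p, w
Accessibility: uRu, uRv, vRu, vRv, vRw, wRv, wRw
The negation has an open branch (countermodel exists).

No, not valid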